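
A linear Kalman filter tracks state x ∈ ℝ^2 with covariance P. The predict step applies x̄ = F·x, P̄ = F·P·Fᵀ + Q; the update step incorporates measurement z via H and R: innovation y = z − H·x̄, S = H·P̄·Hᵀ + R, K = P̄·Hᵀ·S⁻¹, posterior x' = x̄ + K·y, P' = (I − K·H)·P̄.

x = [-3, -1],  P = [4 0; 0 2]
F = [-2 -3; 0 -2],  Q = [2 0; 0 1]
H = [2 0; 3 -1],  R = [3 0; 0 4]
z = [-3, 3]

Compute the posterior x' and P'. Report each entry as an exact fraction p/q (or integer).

x̄ = F·x = [9, 2]
P̄ = F·P·Fᵀ + Q = [36 12; 12 9]
y = z − H·x̄ = [-21, -22]
S = H·P̄·Hᵀ + R = [147 192; 192 265]
K = P̄·Hᵀ·S⁻¹ = [216/697 96/697; 392/697 -213/697]
x' = x̄ + K·y = [-375/697, -2152/697]
P' = (I − K·H)·P̄ = [324/697 588/697; 588/697 2616/697]

x' = [-375/697, -2152/697]
P' = [324/697 588/697; 588/697 2616/697]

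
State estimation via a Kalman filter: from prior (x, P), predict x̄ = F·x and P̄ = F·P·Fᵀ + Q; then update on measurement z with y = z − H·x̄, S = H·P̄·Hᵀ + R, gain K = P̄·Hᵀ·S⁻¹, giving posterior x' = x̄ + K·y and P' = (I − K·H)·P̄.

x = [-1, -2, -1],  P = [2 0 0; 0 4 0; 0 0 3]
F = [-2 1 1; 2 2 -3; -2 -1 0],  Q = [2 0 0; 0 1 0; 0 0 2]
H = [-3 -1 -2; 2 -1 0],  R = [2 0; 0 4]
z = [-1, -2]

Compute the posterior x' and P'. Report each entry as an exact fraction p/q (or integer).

x' = [-10559/6477, -26380/19431, 23420/6477]
P' = [3730/2159 18448/6477 -8292/2159; 18448/6477 161732/19431 -52504/6477; -8292/2159 -52504/6477 21330/2159]

x̄ = F·x = [-1, -3, 4]
P̄ = F·P·Fᵀ + Q = [17 -9 4; -9 52 -16; 4 -16 14]
y = z − H·x̄ = [1, -3]
S = H·P̄·Hᵀ + R = [193 -107; -107 160]
K = P̄·Hᵀ·S⁻¹ = [-1133/6477 983/6477; -6370/19431 -12761/19431; -424/6477 688/6477]
x' = x̄ + K·y = [-10559/6477, -26380/19431, 23420/6477]
P' = (I − K·H)·P̄ = [3730/2159 18448/6477 -8292/2159; 18448/6477 161732/19431 -52504/6477; -8292/2159 -52504/6477 21330/2159]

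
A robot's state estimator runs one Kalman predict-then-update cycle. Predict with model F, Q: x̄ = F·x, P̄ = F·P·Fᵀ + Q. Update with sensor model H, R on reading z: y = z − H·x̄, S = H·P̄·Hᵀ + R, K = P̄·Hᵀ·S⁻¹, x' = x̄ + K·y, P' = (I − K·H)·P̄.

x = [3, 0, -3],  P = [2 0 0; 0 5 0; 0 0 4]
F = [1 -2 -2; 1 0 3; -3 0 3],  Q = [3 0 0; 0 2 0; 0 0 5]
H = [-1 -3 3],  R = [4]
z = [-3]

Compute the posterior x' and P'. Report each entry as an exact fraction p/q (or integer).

x̄ = F·x = [9, -6, -18]
P̄ = F·P·Fᵀ + Q = [41 -22 -30; -22 40 30; -30 30 59]
y = z − H·x̄ = [42]
S = H·P̄·Hᵀ + R = [444]
K = P̄·Hᵀ·S⁻¹ = [-65/444; -2/111; 39/148]
x' = x̄ + K·y = [211/74, -250/37, -513/74]
P' = (I − K·H)·P̄ = [13979/444 -2572/111 -1905/148; -2572/111 4424/111 1188/37; -1905/148 1188/37 4169/148]

x' = [211/74, -250/37, -513/74]
P' = [13979/444 -2572/111 -1905/148; -2572/111 4424/111 1188/37; -1905/148 1188/37 4169/148]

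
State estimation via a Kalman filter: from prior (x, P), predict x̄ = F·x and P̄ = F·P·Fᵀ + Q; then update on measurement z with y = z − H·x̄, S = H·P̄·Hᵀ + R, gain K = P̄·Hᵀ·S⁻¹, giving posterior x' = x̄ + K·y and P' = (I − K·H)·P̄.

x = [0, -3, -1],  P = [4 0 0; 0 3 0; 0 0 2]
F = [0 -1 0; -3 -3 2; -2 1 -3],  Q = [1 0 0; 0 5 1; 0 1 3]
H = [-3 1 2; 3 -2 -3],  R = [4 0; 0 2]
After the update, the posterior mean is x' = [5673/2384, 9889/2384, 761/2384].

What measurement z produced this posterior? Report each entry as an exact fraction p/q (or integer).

x̄ = F·x = [3, 7, 0]
P̄ = F·P·Fᵀ + Q = [4 9 -3; 9 76 4; -3 4 40]
S = H·P̄·Hᵀ + R = [274 -420; -420 696]
K = P̄·Hᵀ·S⁻¹ = [-417/1192 -493/2384; -1489/1192 -6799/7152; 599/1192 761/7152]
x' − x̄ = [-1479/2384, -6799/2384, 761/2384] = K·y
y = (KᵀK)⁻¹·Kᵀ·(x' − x̄) = [0, 3]
z = y + H·x̄ = [0, 3] + [-2, -5] = [-2, -2]

z = [-2, -2]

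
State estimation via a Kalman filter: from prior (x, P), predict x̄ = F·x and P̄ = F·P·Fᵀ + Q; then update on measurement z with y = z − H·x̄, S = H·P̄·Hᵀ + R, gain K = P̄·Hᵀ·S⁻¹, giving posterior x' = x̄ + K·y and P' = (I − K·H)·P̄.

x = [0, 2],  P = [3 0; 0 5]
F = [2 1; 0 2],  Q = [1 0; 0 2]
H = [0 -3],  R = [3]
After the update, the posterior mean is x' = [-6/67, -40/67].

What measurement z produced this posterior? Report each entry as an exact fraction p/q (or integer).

x̄ = F·x = [2, 4]
P̄ = F·P·Fᵀ + Q = [18 10; 10 22]
S = H·P̄·Hᵀ + R = [201]
K = P̄·Hᵀ·S⁻¹ = [-10/67; -22/67]
x' − x̄ = [-140/67, -308/67] = K·y
y = (KᵀK)⁻¹·Kᵀ·(x' − x̄) = [14]
z = y + H·x̄ = [14] + [-12] = [2]

z = [2]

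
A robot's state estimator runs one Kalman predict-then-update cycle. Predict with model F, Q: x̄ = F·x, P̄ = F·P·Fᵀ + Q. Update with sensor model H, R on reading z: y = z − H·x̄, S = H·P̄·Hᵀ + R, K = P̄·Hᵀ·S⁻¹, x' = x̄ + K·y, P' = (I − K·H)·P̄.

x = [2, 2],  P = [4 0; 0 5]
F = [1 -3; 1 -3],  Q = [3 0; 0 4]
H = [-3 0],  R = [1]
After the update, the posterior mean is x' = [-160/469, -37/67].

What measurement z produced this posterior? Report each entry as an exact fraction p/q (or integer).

z = [1]

x̄ = F·x = [-4, -4]
P̄ = F·P·Fᵀ + Q = [52 49; 49 53]
S = H·P̄·Hᵀ + R = [469]
K = P̄·Hᵀ·S⁻¹ = [-156/469; -21/67]
x' − x̄ = [1716/469, 231/67] = K·y
y = (KᵀK)⁻¹·Kᵀ·(x' − x̄) = [-11]
z = y + H·x̄ = [-11] + [12] = [1]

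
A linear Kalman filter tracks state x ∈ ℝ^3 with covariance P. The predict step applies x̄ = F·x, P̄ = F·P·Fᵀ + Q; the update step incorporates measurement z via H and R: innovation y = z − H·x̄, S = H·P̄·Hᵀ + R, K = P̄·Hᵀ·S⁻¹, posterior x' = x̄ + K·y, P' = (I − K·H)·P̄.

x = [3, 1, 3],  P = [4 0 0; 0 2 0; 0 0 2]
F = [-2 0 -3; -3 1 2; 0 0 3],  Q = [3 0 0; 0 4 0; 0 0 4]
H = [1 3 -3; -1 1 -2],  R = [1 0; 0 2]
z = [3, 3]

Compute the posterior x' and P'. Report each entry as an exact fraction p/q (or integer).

x̄ = F·x = [-15, -2, 9]
P̄ = F·P·Fᵀ + Q = [37 12 -18; 12 50 12; -18 12 22]
y = z − H·x̄ = [51, 8]
S = H·P̄·Hᵀ + R = [650 95; 95 33]
K = P̄·Hᵀ·S⁻¹ = [3146/12425 -983/2485; 404/1775 -82/355; -254/12425 -908/2485]
x' = x̄ + K·y = [-919/175, 194/25, 881/175]
P' = (I − K·H)·P̄ = [114248/12425 -25498/1775 -141452/12425; -25498/1775 43586/1775 34952/1775; -141452/12425 34952/1775 197598/12425]

x' = [-919/175, 194/25, 881/175]
P' = [114248/12425 -25498/1775 -141452/12425; -25498/1775 43586/1775 34952/1775; -141452/12425 34952/1775 197598/12425]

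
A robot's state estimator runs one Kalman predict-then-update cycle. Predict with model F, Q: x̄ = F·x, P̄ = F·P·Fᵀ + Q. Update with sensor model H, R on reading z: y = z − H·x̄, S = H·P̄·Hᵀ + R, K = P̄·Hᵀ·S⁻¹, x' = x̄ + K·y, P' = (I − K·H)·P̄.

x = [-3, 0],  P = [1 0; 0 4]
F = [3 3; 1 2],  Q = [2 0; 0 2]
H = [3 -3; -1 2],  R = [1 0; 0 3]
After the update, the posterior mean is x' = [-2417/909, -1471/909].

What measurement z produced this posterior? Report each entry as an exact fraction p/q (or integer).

x̄ = F·x = [-9, -3]
P̄ = F·P·Fᵀ + Q = [47 27; 27 19]
S = H·P̄·Hᵀ + R = [109 -12; -12 18]
K = P̄·Hᵀ·S⁻¹ = [194/303 1483/1818; 94/303 1487/1818]
x' − x̄ = [5764/909, 1256/909] = K·y
y = (KᵀK)⁻¹·Kᵀ·(x' − x̄) = [15, -4]
z = y + H·x̄ = [15, -4] + [-18, 3] = [-3, -1]

z = [-3, -1]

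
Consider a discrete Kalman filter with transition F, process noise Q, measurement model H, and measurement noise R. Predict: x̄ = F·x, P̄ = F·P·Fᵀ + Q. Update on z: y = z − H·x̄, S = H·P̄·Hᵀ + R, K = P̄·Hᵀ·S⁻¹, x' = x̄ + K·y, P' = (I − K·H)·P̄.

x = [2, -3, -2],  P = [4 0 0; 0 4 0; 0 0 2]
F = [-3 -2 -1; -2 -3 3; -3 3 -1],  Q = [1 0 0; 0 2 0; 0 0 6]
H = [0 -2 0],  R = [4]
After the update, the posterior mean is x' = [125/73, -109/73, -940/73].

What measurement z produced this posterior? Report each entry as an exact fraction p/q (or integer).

x̄ = F·x = [2, -1, -13]
P̄ = F·P·Fᵀ + Q = [55 42 14; 42 72 -18; 14 -18 80]
S = H·P̄·Hᵀ + R = [292]
K = P̄·Hᵀ·S⁻¹ = [-21/73; -36/73; 9/73]
x' − x̄ = [-21/73, -36/73, 9/73] = K·y
y = (KᵀK)⁻¹·Kᵀ·(x' − x̄) = [1]
z = y + H·x̄ = [1] + [2] = [3]

z = [3]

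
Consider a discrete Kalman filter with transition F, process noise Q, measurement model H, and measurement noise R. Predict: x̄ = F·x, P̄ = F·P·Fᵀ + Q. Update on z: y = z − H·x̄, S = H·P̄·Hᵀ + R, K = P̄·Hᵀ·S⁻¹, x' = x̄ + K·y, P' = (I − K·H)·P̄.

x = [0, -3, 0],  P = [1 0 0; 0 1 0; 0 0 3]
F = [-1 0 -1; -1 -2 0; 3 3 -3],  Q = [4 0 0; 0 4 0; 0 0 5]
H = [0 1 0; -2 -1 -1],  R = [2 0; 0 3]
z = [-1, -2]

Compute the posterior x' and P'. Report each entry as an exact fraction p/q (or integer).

x̄ = F·x = [0, 6, -9]
P̄ = F·P·Fᵀ + Q = [8 1 6; 1 9 -9; 6 -9 50]
y = z − H·x̄ = [-7, -5]
S = H·P̄·Hᵀ + R = [11 -2; -2 104]
K = P̄·Hᵀ·S⁻¹ = [29/570 -251/1140; 233/285 -1/285; -521/570 -601/1140]
x' = x̄ + K·y = [283/380, 28/95, 13/380]
P' = (I − K·H)·P̄ = [3289/1140 29/285 -5941/1140; 29/285 466/285 -521/285; -5941/1140 -521/285 15769/1140]

x' = [283/380, 28/95, 13/380]
P' = [3289/1140 29/285 -5941/1140; 29/285 466/285 -521/285; -5941/1140 -521/285 15769/1140]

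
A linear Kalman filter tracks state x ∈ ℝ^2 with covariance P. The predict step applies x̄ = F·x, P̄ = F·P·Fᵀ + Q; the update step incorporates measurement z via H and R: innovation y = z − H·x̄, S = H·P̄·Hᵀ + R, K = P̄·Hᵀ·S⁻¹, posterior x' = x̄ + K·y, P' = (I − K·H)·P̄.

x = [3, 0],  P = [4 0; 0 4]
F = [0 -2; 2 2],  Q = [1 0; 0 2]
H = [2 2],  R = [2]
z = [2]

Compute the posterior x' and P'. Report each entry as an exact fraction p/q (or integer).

x̄ = F·x = [0, 6]
P̄ = F·P·Fᵀ + Q = [17 -16; -16 34]
y = z − H·x̄ = [-10]
S = H·P̄·Hᵀ + R = [78]
K = P̄·Hᵀ·S⁻¹ = [1/39; 6/13]
x' = x̄ + K·y = [-10/39, 18/13]
P' = (I − K·H)·P̄ = [661/39 -220/13; -220/13 226/13]

x' = [-10/39, 18/13]
P' = [661/39 -220/13; -220/13 226/13]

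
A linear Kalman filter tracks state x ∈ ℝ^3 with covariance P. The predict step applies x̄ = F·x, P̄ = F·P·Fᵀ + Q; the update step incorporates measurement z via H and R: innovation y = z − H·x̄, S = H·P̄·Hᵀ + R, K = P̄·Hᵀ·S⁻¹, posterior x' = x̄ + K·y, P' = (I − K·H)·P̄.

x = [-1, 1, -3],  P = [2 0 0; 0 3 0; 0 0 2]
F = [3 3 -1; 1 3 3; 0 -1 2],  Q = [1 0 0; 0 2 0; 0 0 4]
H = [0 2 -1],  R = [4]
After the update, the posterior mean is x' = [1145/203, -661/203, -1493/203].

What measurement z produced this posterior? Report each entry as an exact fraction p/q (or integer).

x̄ = F·x = [3, -7, -7]
P̄ = F·P·Fᵀ + Q = [48 27 -13; 27 49 3; -13 3 15]
S = H·P̄·Hᵀ + R = [203]
K = P̄·Hᵀ·S⁻¹ = [67/203; 95/203; -9/203]
x' − x̄ = [536/203, 760/203, -72/203] = K·y
y = (KᵀK)⁻¹·Kᵀ·(x' − x̄) = [8]
z = y + H·x̄ = [8] + [-7] = [1]

z = [1]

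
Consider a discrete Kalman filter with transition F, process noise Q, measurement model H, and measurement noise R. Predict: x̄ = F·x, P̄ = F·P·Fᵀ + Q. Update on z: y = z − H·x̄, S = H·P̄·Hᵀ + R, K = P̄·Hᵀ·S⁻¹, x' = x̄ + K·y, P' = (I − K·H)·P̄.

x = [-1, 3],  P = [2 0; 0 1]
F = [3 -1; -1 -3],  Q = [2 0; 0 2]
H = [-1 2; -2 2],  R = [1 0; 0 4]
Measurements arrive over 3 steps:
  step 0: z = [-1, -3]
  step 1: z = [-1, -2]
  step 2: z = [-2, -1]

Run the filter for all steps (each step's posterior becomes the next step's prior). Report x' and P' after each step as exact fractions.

step 0: x' = [-161/130, -607/390], P' = [447/130 263/130; 263/130 541/390]
step 1: x' = [167985/97097, 46416/97097], P' = [168328/97097 94044/97097; 94044/97097 71462/97097]
step 2: x' = [7804626/8367131, -2750212/8367131], P' = [14512428/8367131 8116538/8367131; 8116538/8367131 18498320/25101393]

step 0: x̄ = F·x = [-6, -8]
step 0: P̄ = F·P·Fᵀ + Q = [21 -3; -3 13]
step 0: y = z − H·x̄ = [9, 1]
step 0: S = H·P̄·Hᵀ + R = [86 112; 112 164]
step 0: K = P̄·Hᵀ·S⁻¹ = [79/130 -46/65; 293/390 -62/195]
step 0: x' = x̄ + K·y = [-161/130, -607/390]
step 0: P' = (I − K·H)·P̄ = [447/130 263/130; 263/130 541/390]
step 1: x̄ = F·x = [-421/195, 384/65]
step 1: P̄ = F·P·Fᵀ + Q = [4328/195 -1452/65; -1452/65 1954/65]
step 1: y = z − H·x̄ = [-584/39, -272/15]
step 1: S = H·P̄·Hᵀ + R = [9079/39 896/3; 896/3 5876/15]
step 1: K = P̄·Hᵀ·S⁻¹ = [1520/7469 -5306/13871; 3760/7469 -1613/13871]
step 1: x' = x̄ + K·y = [167985/97097, 46416/97097]
step 1: P' = (I − K·H)·P̄ = [168328/97097 94044/97097; 94044/97097 71462/97097]
step 2: x̄ = F·x = [457539/97097, -307233/97097]
step 2: P̄ = F·P·Fᵀ + Q = [1216344/97097 -1042950/97097; -1042950/97097 1569944/97097]
step 2: y = z − H·x̄ = [79801/8827, 1432447/97097]
step 2: S = H·P̄·Hᵀ + R = [1069547/8827 1360924/8827; 1360924/8827 19877140/97097]
step 2: K = P̄·Hᵀ·S⁻¹ = [1720648/8367131 -3197945/8367131; 12647026/25101393 -2925647/25101393]
step 2: x' = x̄ + K·y = [7804626/8367131, -2750212/8367131]
step 2: P' = (I − K·H)·P̄ = [14512428/8367131 8116538/8367131; 8116538/8367131 18498320/25101393]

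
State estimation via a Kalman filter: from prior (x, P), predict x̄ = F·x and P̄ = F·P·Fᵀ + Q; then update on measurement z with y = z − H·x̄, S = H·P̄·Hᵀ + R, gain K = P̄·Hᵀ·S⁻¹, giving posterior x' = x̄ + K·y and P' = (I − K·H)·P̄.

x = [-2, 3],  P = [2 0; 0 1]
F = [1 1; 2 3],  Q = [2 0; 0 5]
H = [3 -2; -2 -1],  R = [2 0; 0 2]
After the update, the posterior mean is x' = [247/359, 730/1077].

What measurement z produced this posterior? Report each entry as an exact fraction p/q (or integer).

x̄ = F·x = [1, 5]
P̄ = F·P·Fᵀ + Q = [5 7; 7 22]
S = H·P̄·Hᵀ + R = [51 21; 21 72]
K = P̄·Hᵀ·S⁻¹ = [143/1077 -296/1077; -100/359 -451/1077]
x' − x̄ = [-112/359, -4655/1077] = K·y
y = (KᵀK)⁻¹·Kᵀ·(x' − x̄) = [8, 5]
z = y + H·x̄ = [8, 5] + [-7, -7] = [1, -2]

z = [1, -2]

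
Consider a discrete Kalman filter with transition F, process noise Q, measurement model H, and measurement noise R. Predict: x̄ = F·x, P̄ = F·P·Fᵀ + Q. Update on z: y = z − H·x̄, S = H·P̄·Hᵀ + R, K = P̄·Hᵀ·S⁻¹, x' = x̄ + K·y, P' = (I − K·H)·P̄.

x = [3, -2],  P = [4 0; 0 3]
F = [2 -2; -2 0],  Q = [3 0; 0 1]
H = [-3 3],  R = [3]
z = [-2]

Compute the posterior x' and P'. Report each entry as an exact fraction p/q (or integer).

x̄ = F·x = [10, -6]
P̄ = F·P·Fᵀ + Q = [31 -16; -16 17]
y = z − H·x̄ = [46]
S = H·P̄·Hᵀ + R = [723]
K = P̄·Hᵀ·S⁻¹ = [-47/241; 33/241]
x' = x̄ + K·y = [248/241, 72/241]
P' = (I − K·H)·P̄ = [844/241 797/241; 797/241 830/241]

x' = [248/241, 72/241]
P' = [844/241 797/241; 797/241 830/241]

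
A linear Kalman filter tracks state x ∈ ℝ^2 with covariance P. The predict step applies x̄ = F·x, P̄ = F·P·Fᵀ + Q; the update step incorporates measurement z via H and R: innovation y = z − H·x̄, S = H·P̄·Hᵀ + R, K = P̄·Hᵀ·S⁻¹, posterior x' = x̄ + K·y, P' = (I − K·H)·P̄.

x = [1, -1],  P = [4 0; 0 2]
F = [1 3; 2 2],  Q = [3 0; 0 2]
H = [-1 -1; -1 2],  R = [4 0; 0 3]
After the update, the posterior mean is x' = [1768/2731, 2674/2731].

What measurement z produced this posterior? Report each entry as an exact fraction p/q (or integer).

x̄ = F·x = [-2, 0]
P̄ = F·P·Fᵀ + Q = [25 20; 20 26]
S = H·P̄·Hᵀ + R = [95 -47; -47 52]
K = P̄·Hᵀ·S⁻¹ = [-1635/2731 -690/2731; -888/2731 878/2731]
x' − x̄ = [7230/2731, 2674/2731] = K·y
y = (KᵀK)⁻¹·Kᵀ·(x' − x̄) = [-4, -1]
z = y + H·x̄ = [-4, -1] + [2, 2] = [-2, 1]

z = [-2, 1]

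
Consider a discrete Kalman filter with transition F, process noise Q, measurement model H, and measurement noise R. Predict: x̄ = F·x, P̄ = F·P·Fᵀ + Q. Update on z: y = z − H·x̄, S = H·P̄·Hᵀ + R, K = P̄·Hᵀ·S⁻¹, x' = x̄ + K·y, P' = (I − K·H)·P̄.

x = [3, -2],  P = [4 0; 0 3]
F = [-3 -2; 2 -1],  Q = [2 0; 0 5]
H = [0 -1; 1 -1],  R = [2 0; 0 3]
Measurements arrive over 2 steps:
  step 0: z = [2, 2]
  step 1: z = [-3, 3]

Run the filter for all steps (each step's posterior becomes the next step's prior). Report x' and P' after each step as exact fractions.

step 0: x' = [545/587, -674/587], P' = [2340/587 822/587; 822/587 948/587]
step 1: x' = [2481805/499203, 1200661/499203], P' = [1826650/499203 566728/499203; 566728/499203 704254/499203]

step 0: x̄ = F·x = [-5, 8]
step 0: P̄ = F·P·Fᵀ + Q = [50 -18; -18 24]
step 0: y = z − H·x̄ = [10, 15]
step 0: S = H·P̄·Hᵀ + R = [26 42; 42 113]
step 0: K = P̄·Hᵀ·S⁻¹ = [-411/587 506/587; -474/587 -42/587]
step 0: x' = x̄ + K·y = [545/587, -674/587]
step 0: P' = (I − K·H)·P̄ = [2340/587 822/587; 822/587 948/587]
step 1: x̄ = F·x = [-287/587, 1764/587]
step 1: P̄ = F·P·Fᵀ + Q = [35890/587 -12966/587; -12966/587 9955/587]
step 1: y = z − H·x̄ = [3/587, 3812/587]
step 1: S = H·P̄·Hᵀ + R = [11129/587 22921/587; 22921/587 73538/587]
step 1: K = P̄·Hᵀ·S⁻¹ = [-283364/499203 419974/499203; -352127/499203 -45842/499203]
step 1: x' = x̄ + K·y = [2481805/499203, 1200661/499203]
step 1: P' = (I − K·H)·P̄ = [1826650/499203 566728/499203; 566728/499203 704254/499203]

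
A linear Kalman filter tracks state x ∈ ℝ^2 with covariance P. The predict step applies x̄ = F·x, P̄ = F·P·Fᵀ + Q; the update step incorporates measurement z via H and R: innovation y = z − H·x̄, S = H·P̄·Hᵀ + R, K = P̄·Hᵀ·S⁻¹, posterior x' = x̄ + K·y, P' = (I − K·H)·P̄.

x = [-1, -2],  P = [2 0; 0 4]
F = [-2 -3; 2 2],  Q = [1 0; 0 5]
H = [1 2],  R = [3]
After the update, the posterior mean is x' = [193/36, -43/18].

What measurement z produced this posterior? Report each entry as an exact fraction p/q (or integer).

x̄ = F·x = [8, -6]
P̄ = F·P·Fᵀ + Q = [45 -32; -32 29]
S = H·P̄·Hᵀ + R = [36]
K = P̄·Hᵀ·S⁻¹ = [-19/36; 13/18]
x' − x̄ = [-95/36, 65/18] = K·y
y = (KᵀK)⁻¹·Kᵀ·(x' − x̄) = [5]
z = y + H·x̄ = [5] + [-4] = [1]

z = [1]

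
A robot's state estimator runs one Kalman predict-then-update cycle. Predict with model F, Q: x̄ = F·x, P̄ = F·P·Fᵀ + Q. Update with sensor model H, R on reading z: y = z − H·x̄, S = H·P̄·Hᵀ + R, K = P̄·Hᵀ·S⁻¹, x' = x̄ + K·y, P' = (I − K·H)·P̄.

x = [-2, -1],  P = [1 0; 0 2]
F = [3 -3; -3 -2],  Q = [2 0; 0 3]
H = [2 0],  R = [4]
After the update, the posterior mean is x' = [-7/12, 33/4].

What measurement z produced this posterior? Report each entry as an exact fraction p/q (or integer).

x̄ = F·x = [-3, 8]
P̄ = F·P·Fᵀ + Q = [29 3; 3 20]
S = H·P̄·Hᵀ + R = [120]
K = P̄·Hᵀ·S⁻¹ = [29/60; 1/20]
x' − x̄ = [29/12, 1/4] = K·y
y = (KᵀK)⁻¹·Kᵀ·(x' − x̄) = [5]
z = y + H·x̄ = [5] + [-6] = [-1]

z = [-1]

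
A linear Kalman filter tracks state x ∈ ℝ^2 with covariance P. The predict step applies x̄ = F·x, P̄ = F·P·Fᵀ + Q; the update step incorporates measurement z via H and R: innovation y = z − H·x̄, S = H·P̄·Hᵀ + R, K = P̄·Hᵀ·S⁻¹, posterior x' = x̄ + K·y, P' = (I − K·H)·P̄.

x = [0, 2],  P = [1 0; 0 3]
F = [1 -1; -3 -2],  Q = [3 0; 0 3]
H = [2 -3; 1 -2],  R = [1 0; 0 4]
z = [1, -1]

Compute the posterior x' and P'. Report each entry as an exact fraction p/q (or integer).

x' = [-201/181, -178/181]
P' = [3194/543 691/181; 691/181 933/362]

x̄ = F·x = [-2, -4]
P̄ = F·P·Fᵀ + Q = [7 3; 3 24]
y = z − H·x̄ = [-7, -7]
S = H·P̄·Hᵀ + R = [209 137; 137 95]
K = P̄·Hᵀ·S⁻¹ = [169/543 -238/543; -35/362 -121/362]
x' = x̄ + K·y = [-201/181, -178/181]
P' = (I − K·H)·P̄ = [3194/543 691/181; 691/181 933/362]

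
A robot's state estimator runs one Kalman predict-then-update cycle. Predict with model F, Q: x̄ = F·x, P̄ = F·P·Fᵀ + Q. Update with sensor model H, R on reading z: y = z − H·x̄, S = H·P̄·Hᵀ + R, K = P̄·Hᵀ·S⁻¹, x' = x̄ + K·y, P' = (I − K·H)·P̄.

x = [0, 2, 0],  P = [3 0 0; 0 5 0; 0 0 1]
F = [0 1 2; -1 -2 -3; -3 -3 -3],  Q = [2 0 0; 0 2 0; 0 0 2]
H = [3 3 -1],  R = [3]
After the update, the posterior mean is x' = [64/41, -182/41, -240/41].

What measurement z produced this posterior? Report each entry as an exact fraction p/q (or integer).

z = [-3]

x̄ = F·x = [2, -4, -6]
P̄ = F·P·Fᵀ + Q = [11 -16 -21; -16 34 48; -21 48 83]
S = H·P̄·Hᵀ + R = [41]
K = P̄·Hᵀ·S⁻¹ = [6/41; 6/41; -2/41]
x' − x̄ = [-18/41, -18/41, 6/41] = K·y
y = (KᵀK)⁻¹·Kᵀ·(x' − x̄) = [-3]
z = y + H·x̄ = [-3] + [0] = [-3]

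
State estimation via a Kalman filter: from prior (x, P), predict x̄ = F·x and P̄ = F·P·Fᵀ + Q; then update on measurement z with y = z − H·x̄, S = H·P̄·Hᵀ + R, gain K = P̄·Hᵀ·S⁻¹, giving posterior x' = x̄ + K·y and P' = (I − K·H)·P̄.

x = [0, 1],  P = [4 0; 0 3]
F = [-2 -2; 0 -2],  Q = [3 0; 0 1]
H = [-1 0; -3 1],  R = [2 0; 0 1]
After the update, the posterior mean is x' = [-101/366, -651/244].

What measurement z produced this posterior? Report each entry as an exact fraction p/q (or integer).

x̄ = F·x = [-2, -2]
P̄ = F·P·Fᵀ + Q = [31 12; 12 13]
S = H·P̄·Hᵀ + R = [33 81; 81 221]
K = P̄·Hᵀ·S⁻¹ = [-145/366 -27/122; -263/244 71/244]
x' − x̄ = [631/366, -163/244] = K·y
y = (KᵀK)⁻¹·Kᵀ·(x' − x̄) = [-1, -6]
z = y + H·x̄ = [-1, -6] + [2, 4] = [1, -2]

z = [1, -2]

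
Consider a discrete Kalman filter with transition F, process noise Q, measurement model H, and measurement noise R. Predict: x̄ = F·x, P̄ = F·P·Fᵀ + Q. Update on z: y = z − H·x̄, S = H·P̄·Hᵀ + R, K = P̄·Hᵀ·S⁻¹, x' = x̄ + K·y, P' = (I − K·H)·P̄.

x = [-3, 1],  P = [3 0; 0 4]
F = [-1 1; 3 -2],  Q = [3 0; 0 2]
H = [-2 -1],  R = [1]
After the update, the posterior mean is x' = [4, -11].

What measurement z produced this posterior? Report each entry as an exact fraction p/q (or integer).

x̄ = F·x = [4, -11]
P̄ = F·P·Fᵀ + Q = [10 -17; -17 45]
S = H·P̄·Hᵀ + R = [18]
K = P̄·Hᵀ·S⁻¹ = [-1/6; -11/18]
x' − x̄ = [0, 0] = K·y
y = (KᵀK)⁻¹·Kᵀ·(x' − x̄) = [0]
z = y + H·x̄ = [0] + [3] = [3]

z = [3]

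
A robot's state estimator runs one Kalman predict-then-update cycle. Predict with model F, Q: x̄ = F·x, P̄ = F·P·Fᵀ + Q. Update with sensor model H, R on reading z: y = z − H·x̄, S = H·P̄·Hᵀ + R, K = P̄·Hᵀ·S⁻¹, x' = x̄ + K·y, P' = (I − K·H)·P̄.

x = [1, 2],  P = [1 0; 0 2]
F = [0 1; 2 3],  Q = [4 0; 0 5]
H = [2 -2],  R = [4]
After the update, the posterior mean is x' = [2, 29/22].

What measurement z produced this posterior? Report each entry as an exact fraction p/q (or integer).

z = [2]

x̄ = F·x = [2, 8]
P̄ = F·P·Fᵀ + Q = [6 6; 6 27]
S = H·P̄·Hᵀ + R = [88]
K = P̄·Hᵀ·S⁻¹ = [0; -21/44]
x' − x̄ = [0, -147/22] = K·y
y = (KᵀK)⁻¹·Kᵀ·(x' − x̄) = [14]
z = y + H·x̄ = [14] + [-12] = [2]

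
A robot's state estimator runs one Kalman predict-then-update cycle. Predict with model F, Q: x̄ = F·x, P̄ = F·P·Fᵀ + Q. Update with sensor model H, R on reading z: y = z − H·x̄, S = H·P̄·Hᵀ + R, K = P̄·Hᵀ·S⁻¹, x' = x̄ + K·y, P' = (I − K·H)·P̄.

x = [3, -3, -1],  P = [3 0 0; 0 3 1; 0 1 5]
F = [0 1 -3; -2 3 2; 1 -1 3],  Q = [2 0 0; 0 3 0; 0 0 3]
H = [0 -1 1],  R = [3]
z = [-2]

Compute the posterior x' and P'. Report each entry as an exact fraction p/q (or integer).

x' = [308/81, -233/81, -329/81]
P' = [3368/81 -2996/81 -3038/81; -2996/81 3290/81 3134/81; -3038/81 3134/81 3212/81]

x̄ = F·x = [0, -17, 3]
P̄ = F·P·Fᵀ + Q = [44 -28 -42; -28 74 22; -42 22 48]
y = z − H·x̄ = [-22]
S = H·P̄·Hᵀ + R = [81]
K = P̄·Hᵀ·S⁻¹ = [-14/81; -52/81; 26/81]
x' = x̄ + K·y = [308/81, -233/81, -329/81]
P' = (I − K·H)·P̄ = [3368/81 -2996/81 -3038/81; -2996/81 3290/81 3134/81; -3038/81 3134/81 3212/81]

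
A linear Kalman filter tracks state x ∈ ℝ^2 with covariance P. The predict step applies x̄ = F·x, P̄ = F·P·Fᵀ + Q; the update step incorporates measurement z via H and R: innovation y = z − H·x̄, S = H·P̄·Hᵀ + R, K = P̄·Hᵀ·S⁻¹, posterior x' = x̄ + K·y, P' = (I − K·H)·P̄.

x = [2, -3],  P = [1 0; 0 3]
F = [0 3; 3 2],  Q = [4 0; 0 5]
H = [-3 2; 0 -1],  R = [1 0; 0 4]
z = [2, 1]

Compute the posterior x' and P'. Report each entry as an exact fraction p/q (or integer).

x' = [-1596/1259, -1041/1259]
P' = [4159/2518 2910/1259; 2910/1259 4364/1259]

x̄ = F·x = [-9, 0]
P̄ = F·P·Fᵀ + Q = [31 18; 18 26]
y = z − H·x̄ = [-25, 1]
S = H·P̄·Hᵀ + R = [168 2; 2 30]
K = P̄·Hᵀ·S⁻¹ = [-837/2518 -1455/2518; -2/1259 -1091/1259]
x' = x̄ + K·y = [-1596/1259, -1041/1259]
P' = (I − K·H)·P̄ = [4159/2518 2910/1259; 2910/1259 4364/1259]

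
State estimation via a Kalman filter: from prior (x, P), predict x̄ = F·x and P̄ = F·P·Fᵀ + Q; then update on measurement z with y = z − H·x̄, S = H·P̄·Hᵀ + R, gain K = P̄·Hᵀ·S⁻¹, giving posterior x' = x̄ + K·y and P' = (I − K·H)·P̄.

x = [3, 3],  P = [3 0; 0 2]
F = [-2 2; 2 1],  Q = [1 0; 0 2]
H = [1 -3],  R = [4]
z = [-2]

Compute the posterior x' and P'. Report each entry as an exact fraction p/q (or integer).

x̄ = F·x = [0, 9]
P̄ = F·P·Fᵀ + Q = [21 -8; -8 16]
y = z − H·x̄ = [25]
S = H·P̄·Hᵀ + R = [217]
K = P̄·Hᵀ·S⁻¹ = [45/217; -8/31]
x' = x̄ + K·y = [1125/217, 79/31]
P' = (I − K·H)·P̄ = [2532/217 112/31; 112/31 48/31]

x' = [1125/217, 79/31]
P' = [2532/217 112/31; 112/31 48/31]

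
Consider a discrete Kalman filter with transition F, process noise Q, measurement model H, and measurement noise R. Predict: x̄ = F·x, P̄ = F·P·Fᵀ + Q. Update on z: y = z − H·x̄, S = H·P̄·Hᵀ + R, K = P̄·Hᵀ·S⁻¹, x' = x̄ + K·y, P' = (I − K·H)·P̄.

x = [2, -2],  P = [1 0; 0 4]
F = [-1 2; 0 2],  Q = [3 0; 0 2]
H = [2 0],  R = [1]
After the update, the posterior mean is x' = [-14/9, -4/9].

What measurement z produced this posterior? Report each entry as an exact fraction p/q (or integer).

z = [-3]

x̄ = F·x = [-6, -4]
P̄ = F·P·Fᵀ + Q = [20 16; 16 18]
S = H·P̄·Hᵀ + R = [81]
K = P̄·Hᵀ·S⁻¹ = [40/81; 32/81]
x' − x̄ = [40/9, 32/9] = K·y
y = (KᵀK)⁻¹·Kᵀ·(x' − x̄) = [9]
z = y + H·x̄ = [9] + [-12] = [-3]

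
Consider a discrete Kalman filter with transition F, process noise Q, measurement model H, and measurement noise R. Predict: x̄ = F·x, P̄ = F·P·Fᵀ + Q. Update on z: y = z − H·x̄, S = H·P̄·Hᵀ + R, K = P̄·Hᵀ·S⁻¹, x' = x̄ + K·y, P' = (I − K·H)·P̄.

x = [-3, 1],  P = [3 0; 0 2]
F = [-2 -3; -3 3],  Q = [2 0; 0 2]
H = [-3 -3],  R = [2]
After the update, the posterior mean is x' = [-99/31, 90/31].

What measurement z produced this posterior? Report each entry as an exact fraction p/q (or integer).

z = [1]

x̄ = F·x = [3, 12]
P̄ = F·P·Fᵀ + Q = [32 0; 0 47]
S = H·P̄·Hᵀ + R = [713]
K = P̄·Hᵀ·S⁻¹ = [-96/713; -141/713]
x' − x̄ = [-192/31, -282/31] = K·y
y = (KᵀK)⁻¹·Kᵀ·(x' − x̄) = [46]
z = y + H·x̄ = [46] + [-45] = [1]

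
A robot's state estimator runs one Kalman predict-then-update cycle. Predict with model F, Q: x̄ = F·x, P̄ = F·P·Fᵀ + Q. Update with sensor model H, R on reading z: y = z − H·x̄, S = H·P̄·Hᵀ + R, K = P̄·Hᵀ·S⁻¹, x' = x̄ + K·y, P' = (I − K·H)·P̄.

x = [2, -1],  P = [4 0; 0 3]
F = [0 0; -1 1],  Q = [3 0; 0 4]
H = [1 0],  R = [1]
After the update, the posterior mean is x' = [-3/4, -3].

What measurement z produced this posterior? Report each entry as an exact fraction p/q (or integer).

z = [-1]

x̄ = F·x = [0, -3]
P̄ = F·P·Fᵀ + Q = [3 0; 0 11]
S = H·P̄·Hᵀ + R = [4]
K = P̄·Hᵀ·S⁻¹ = [3/4; 0]
x' − x̄ = [-3/4, 0] = K·y
y = (KᵀK)⁻¹·Kᵀ·(x' − x̄) = [-1]
z = y + H·x̄ = [-1] + [0] = [-1]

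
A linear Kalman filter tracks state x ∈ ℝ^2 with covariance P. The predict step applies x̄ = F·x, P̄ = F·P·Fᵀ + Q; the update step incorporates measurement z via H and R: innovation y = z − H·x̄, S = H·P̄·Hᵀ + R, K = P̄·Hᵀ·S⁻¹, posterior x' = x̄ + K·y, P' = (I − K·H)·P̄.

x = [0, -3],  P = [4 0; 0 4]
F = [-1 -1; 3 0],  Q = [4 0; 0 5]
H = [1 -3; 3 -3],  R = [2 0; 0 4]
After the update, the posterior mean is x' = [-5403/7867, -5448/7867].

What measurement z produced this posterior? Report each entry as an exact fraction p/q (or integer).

z = [2, -1]

x̄ = F·x = [3, 0]
P̄ = F·P·Fᵀ + Q = [12 -12; -12 41]
S = H·P̄·Hᵀ + R = [455 549; 549 697]
K = P̄·Hᵀ·S⁻¹ = [-3036/7867 3204/7867; -3402/7867 885/7867]
x' − x̄ = [-29004/7867, -5448/7867] = K·y
y = (KᵀK)⁻¹·Kᵀ·(x' − x̄) = [-1, -10]
z = y + H·x̄ = [-1, -10] + [3, 9] = [2, -1]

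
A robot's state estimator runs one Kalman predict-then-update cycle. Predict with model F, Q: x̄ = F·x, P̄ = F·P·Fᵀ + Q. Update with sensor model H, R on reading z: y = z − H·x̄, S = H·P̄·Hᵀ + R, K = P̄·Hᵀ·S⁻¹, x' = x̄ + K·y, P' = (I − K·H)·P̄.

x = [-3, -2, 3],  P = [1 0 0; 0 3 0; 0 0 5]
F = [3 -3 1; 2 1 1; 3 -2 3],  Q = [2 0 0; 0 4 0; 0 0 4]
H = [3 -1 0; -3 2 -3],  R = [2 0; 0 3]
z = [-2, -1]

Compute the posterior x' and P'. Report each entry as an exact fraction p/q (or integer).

x̄ = F·x = [0, -5, 4]
P̄ = F·P·Fᵀ + Q = [43 2 42; 2 16 15; 42 15 70]
y = z − H·x̄ = [-7, 21]
S = H·P̄·Hᵀ + R = [393 -734; -734 1636]
K = P̄·Hᵀ·S⁻¹ = [11769/52096 -5425/104192; -15153/52096 -14807/104192; -168/407 -303/814]
x' = x̄ + K·y = [-278691/104192, -619765/104192, -755/814]
P' = (I − K·H)·P̄ = [129255/104192 340689/104192 807/814; 340689/104192 1082679/104192 3093/814; 807/814 3093/814 779/407]

x' = [-278691/104192, -619765/104192, -755/814]
P' = [129255/104192 340689/104192 807/814; 340689/104192 1082679/104192 3093/814; 807/814 3093/814 779/407]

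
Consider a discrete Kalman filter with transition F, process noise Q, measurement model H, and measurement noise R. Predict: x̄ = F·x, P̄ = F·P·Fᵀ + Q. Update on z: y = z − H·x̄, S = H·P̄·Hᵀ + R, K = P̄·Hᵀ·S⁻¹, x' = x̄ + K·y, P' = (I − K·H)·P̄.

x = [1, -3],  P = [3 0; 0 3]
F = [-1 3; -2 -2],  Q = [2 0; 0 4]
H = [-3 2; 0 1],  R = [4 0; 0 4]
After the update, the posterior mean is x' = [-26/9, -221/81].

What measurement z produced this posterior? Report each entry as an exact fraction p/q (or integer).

x̄ = F·x = [-10, 4]
P̄ = F·P·Fᵀ + Q = [32 -12; -12 28]
S = H·P̄·Hᵀ + R = [548 92; 92 32]
K = P̄·Hᵀ·S⁻¹ = [-19/63 31/63; 23/567 430/567]
x' − x̄ = [64/9, -545/81] = K·y
y = (KᵀK)⁻¹·Kᵀ·(x' − x̄) = [-35, -7]
z = y + H·x̄ = [-35, -7] + [38, 4] = [3, -3]

z = [3, -3]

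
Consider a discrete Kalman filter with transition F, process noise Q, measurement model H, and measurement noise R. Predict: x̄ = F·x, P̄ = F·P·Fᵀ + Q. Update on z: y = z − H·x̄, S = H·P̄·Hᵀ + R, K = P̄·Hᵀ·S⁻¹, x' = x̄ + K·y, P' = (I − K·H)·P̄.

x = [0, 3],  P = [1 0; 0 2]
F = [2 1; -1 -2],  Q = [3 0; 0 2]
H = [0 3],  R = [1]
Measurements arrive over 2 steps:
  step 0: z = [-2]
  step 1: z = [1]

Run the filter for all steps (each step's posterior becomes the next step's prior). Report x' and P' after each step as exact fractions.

step 0: x' = [3/25, -18/25], P' = [144/25 -3/50; -3/50 11/100]
step 1: x' = [417/454, 315/908], P' = [8803/908 -143/908; -143/908 199/1816]

step 0: x̄ = F·x = [3, -6]
step 0: P̄ = F·P·Fᵀ + Q = [9 -6; -6 11]
step 0: y = z − H·x̄ = [16]
step 0: S = H·P̄·Hᵀ + R = [100]
step 0: K = P̄·Hᵀ·S⁻¹ = [-9/50; 33/100]
step 0: x' = x̄ + K·y = [3/25, -18/25]
step 0: P' = (I − K·H)·P̄ = [144/25 -3/50; -3/50 11/100]
step 1: x̄ = F·x = [-12/25, 33/25]
step 1: P̄ = F·P·Fᵀ + Q = [2591/100 -286/25; -286/25 199/25]
step 1: y = z − H·x̄ = [-74/25]
step 1: S = H·P̄·Hᵀ + R = [1816/25]
step 1: K = P̄·Hᵀ·S⁻¹ = [-429/908; 597/1816]
step 1: x' = x̄ + K·y = [417/454, 315/908]
step 1: P' = (I − K·H)·P̄ = [8803/908 -143/908; -143/908 199/1816]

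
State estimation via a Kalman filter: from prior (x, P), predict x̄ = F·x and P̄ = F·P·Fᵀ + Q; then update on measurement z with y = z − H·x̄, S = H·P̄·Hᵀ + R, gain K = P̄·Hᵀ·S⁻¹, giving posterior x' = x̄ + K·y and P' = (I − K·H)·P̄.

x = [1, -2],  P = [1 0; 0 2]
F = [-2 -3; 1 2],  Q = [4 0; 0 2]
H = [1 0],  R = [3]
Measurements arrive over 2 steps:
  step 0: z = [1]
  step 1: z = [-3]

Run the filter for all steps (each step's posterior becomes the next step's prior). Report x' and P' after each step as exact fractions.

step 0: x̄ = F·x = [4, -3]
step 0: P̄ = F·P·Fᵀ + Q = [26 -14; -14 11]
step 0: y = z − H·x̄ = [-3]
step 0: S = H·P̄·Hᵀ + R = [29]
step 0: K = P̄·Hᵀ·S⁻¹ = [26/29; -14/29]
step 0: x' = x̄ + K·y = [38/29, -45/29]
step 0: P' = (I − K·H)·P̄ = [78/29 -42/29; -42/29 123/29]
step 1: x̄ = F·x = [59/29, -52/29]
step 1: P̄ = F·P·Fᵀ + Q = [1031/29 -600/29; -600/29 460/29]
step 1: y = z − H·x̄ = [-146/29]
step 1: S = H·P̄·Hᵀ + R = [1118/29]
step 1: K = P̄·Hᵀ·S⁻¹ = [1031/1118; -300/559]
step 1: x' = x̄ + K·y = [-1458/559, 508/559]
step 1: P' = (I − K·H)·P̄ = [3093/1118 -900/559; -900/559 2660/559]

step 0: x' = [38/29, -45/29], P' = [78/29 -42/29; -42/29 123/29]
step 1: x' = [-1458/559, 508/559], P' = [3093/1118 -900/559; -900/559 2660/559]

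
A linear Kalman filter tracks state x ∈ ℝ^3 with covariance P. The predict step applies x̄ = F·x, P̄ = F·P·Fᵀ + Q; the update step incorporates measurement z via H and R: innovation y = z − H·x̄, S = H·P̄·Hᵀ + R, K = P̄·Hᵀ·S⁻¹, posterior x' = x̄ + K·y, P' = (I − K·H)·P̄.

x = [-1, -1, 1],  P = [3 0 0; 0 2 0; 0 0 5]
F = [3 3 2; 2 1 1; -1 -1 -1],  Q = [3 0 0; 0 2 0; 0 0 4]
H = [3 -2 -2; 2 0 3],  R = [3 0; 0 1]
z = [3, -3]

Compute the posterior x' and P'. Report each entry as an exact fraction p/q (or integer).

x' = [651/3764, -995/11292, -12511/11292]
P' = [19211/11292 35951/11292 -12041/11292; 35951/11292 25093/3764 -7855/3764; -12041/11292 -7855/3764 2917/3764]

x̄ = F·x = [-4, -2, 1]
P̄ = F·P·Fᵀ + Q = [68 34 -25; 34 21 -13; -25 -13 14]
y = z − H·x̄ = [13, 2]
S = H·P̄·Hᵀ + R = [543 141; 141 99]
K = P̄·Hᵀ·S⁻¹ = [3271/11292 2299/11292; 1475/11292 1207/11292; -2165/11292 2171/11292]
x' = x̄ + K·y = [651/3764, -995/11292, -12511/11292]
P' = (I − K·H)·P̄ = [19211/11292 35951/11292 -12041/11292; 35951/11292 25093/3764 -7855/3764; -12041/11292 -7855/3764 2917/3764]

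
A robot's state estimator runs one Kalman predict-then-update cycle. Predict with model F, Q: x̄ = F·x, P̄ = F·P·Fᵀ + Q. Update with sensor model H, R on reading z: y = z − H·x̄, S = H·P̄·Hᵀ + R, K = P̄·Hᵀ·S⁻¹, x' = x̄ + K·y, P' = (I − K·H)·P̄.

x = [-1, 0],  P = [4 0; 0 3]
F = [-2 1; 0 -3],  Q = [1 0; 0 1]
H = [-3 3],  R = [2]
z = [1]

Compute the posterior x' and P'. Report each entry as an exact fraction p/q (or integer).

x̄ = F·x = [2, 0]
P̄ = F·P·Fᵀ + Q = [20 -9; -9 28]
y = z − H·x̄ = [7]
S = H·P̄·Hᵀ + R = [596]
K = P̄·Hᵀ·S⁻¹ = [-87/596; 111/596]
x' = x̄ + K·y = [583/596, 777/596]
P' = (I − K·H)·P̄ = [4351/596 4293/596; 4293/596 4367/596]

x' = [583/596, 777/596]
P' = [4351/596 4293/596; 4293/596 4367/596]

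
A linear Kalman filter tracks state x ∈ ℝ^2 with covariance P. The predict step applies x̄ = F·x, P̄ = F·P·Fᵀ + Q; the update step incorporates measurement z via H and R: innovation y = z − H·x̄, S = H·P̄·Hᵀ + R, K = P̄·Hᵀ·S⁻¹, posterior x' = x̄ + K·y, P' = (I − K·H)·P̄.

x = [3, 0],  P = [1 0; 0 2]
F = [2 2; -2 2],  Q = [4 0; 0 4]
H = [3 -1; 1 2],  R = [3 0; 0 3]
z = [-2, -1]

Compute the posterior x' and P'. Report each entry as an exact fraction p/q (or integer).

x̄ = F·x = [6, -6]
P̄ = F·P·Fᵀ + Q = [16 4; 4 16]
y = z − H·x̄ = [-26, 5]
S = H·P̄·Hᵀ + R = [139 36; 36 99]
K = P̄·Hᵀ·S⁻¹ = [388/1385 584/4155; -188/1385 572/1385]
x' = x̄ + K·y = [-2414/4155, -562/1385]
P' = (I − K·H)·P̄ = [416/1385 84/1385; 84/1385 816/1385]

x' = [-2414/4155, -562/1385]
P' = [416/1385 84/1385; 84/1385 816/1385]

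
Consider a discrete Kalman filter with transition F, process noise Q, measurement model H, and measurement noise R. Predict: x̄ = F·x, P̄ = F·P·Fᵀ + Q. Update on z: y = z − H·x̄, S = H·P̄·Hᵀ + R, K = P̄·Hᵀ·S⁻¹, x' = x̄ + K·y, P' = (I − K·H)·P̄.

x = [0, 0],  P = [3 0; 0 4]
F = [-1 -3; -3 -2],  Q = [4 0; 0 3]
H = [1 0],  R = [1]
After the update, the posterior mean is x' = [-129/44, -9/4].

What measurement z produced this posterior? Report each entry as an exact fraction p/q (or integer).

z = [-3]

x̄ = F·x = [0, 0]
P̄ = F·P·Fᵀ + Q = [43 33; 33 46]
S = H·P̄·Hᵀ + R = [44]
K = P̄·Hᵀ·S⁻¹ = [43/44; 3/4]
x' − x̄ = [-129/44, -9/4] = K·y
y = (KᵀK)⁻¹·Kᵀ·(x' − x̄) = [-3]
z = y + H·x̄ = [-3] + [0] = [-3]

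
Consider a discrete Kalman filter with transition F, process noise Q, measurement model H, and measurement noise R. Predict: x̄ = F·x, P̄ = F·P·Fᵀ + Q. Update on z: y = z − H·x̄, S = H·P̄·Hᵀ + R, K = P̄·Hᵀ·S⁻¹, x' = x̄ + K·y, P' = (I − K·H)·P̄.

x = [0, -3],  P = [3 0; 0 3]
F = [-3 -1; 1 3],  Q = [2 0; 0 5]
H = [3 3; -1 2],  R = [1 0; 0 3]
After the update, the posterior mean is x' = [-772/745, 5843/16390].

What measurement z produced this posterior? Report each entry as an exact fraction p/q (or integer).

z = [-2, 2]

x̄ = F·x = [3, -9]
P̄ = F·P·Fᵀ + Q = [32 -18; -18 35]
S = H·P̄·Hᵀ + R = [280 60; 60 247]
K = P̄·Hᵀ·S⁻¹ = [657/2980 -49/149; 7317/65560 1079/3278]
x' − x̄ = [-3007/745, 153353/16390] = K·y
y = (KᵀK)⁻¹·Kᵀ·(x' − x̄) = [16, 23]
z = y + H·x̄ = [16, 23] + [-18, -21] = [-2, 2]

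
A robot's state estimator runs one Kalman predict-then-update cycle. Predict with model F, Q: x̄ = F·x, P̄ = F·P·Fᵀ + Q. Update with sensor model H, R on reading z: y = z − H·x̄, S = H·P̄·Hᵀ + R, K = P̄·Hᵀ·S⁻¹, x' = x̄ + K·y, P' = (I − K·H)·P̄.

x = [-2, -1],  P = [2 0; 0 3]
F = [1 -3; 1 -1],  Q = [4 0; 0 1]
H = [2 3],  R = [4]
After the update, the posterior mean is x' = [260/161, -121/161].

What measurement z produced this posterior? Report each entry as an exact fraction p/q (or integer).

z = [1]

x̄ = F·x = [1, -1]
P̄ = F·P·Fᵀ + Q = [33 11; 11 6]
S = H·P̄·Hᵀ + R = [322]
K = P̄·Hᵀ·S⁻¹ = [99/322; 20/161]
x' − x̄ = [99/161, 40/161] = K·y
y = (KᵀK)⁻¹·Kᵀ·(x' − x̄) = [2]
z = y + H·x̄ = [2] + [-1] = [1]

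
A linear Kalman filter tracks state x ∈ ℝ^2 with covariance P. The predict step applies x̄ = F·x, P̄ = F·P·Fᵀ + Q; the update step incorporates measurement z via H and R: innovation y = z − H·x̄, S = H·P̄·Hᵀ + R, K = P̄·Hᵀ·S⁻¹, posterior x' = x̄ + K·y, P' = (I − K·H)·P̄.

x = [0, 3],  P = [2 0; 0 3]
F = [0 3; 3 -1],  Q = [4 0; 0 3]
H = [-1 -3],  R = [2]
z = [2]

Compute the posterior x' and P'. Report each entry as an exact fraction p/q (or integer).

x' = [1747/195, -237/65]
P' = [6029/195 -669/65; -669/65 237/65]

x̄ = F·x = [9, -3]
P̄ = F·P·Fᵀ + Q = [31 -9; -9 24]
y = z − H·x̄ = [2]
S = H·P̄·Hᵀ + R = [195]
K = P̄·Hᵀ·S⁻¹ = [-4/195; -21/65]
x' = x̄ + K·y = [1747/195, -237/65]
P' = (I − K·H)·P̄ = [6029/195 -669/65; -669/65 237/65]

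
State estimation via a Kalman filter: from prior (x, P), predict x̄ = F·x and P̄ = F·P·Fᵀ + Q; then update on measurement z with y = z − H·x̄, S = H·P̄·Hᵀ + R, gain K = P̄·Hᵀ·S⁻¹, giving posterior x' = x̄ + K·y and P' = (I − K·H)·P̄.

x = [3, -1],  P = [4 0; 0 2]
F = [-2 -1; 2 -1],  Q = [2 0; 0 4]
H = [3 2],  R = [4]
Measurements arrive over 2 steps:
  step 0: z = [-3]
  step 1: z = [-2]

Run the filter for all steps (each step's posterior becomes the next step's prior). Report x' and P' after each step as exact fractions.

step 0: x̄ = F·x = [-5, 7]
step 0: P̄ = F·P·Fᵀ + Q = [20 -14; -14 22]
step 0: y = z − H·x̄ = [-2]
step 0: S = H·P̄·Hᵀ + R = [104]
step 0: K = P̄·Hᵀ·S⁻¹ = [4/13; 1/52]
step 0: x' = x̄ + K·y = [-73/13, 181/26]
step 0: P' = (I − K·H)·P̄ = [132/13 -190/13; -190/13 571/26]
step 1: x̄ = F·x = [111/26, -473/26]
step 1: P̄ = F·P·Fᵀ + Q = [159/26 -485/26; -485/26 3251/26]
step 1: y = z − H·x̄ = [561/26]
step 1: S = H·P̄·Hᵀ + R = [8719/26]
step 1: K = P̄·Hᵀ·S⁻¹ = [-493/8719; 5047/8719]
step 1: x' = x̄ + K·y = [26586/8719, -49720/8719]
step 1: P' = (I − K·H)·P̄ = [43972/8719 -66944/8719; -66944/8719 110510/8719]

step 0: x' = [-73/13, 181/26], P' = [132/13 -190/13; -190/13 571/26]
step 1: x' = [26586/8719, -49720/8719], P' = [43972/8719 -66944/8719; -66944/8719 110510/8719]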